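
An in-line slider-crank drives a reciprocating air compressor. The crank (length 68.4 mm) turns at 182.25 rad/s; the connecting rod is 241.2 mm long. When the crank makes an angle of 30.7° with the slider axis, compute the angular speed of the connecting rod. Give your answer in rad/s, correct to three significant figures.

44.9

ω = 182.2 rad/s
The rod makes angle φ with the slider axis where L sinφ = r sinθ; differentiating, L cosφ·φ̇ = r ω cosθ.
L cosφ = √(L² − r² sin²θ) = 0.23866 m.
|ω_rod| = r ω |cosθ| / √(L² − r² sin²θ) = 0.0684·182.2·0.85985/0.23866 = 44.913 rad/s.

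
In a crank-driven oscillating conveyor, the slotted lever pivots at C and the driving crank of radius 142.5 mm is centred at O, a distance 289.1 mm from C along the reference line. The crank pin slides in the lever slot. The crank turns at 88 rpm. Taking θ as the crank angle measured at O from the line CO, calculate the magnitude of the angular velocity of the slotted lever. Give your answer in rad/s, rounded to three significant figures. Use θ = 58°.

2.63

ω = 9.215 rad/s (from 88 rpm).
Crank pin A relative to C: A = (d + r cosθ, r sinθ); lever angle φ = atan2(r sinθ, d + r cosθ).
Differentiating tanφ: φ̇ = rω(d cosθ + r)/(d² + r² + 2dr cosθ).
d² + r² + 2dr cosθ = |CA|² = 0.147547 m²;  d cosθ + r = +0.2957 m.
|ω_lever| = |0.1425·9.215·+0.2957| / 0.147547 = 2.6318 rad/s.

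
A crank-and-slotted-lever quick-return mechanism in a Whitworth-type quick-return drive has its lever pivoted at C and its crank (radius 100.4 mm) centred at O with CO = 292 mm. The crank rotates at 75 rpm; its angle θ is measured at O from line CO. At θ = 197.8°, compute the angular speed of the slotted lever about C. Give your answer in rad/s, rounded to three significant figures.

3.54

ω = 7.854 rad/s (from 75 rpm).
Crank pin A relative to C: A = (d + r cosθ, r sinθ); lever angle φ = atan2(r sinθ, d + r cosθ).
Differentiating tanφ: φ̇ = rω(d cosθ + r)/(d² + r² + 2dr cosθ).
d² + r² + 2dr cosθ = |CA|² = 0.0395174 m²;  d cosθ + r = -0.17762 m.
|ω_lever| = |0.1004·7.854·-0.17762| / 0.0395174 = 3.5443 rad/s.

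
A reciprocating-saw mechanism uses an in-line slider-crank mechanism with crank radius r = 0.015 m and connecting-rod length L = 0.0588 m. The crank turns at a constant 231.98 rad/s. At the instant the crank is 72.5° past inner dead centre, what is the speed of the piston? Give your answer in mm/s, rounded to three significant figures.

ω = 232 rad/s
For an in-line slider-crank, x = r cosθ + √(L² − r² sin²θ), so v = −rω sinθ·[1 + r cosθ/√(L² − r² sin²θ)].
With r = 0.015 m, L = 0.0588 m, θ = 72.5°: √(L² − r² sin²θ) = 0.057033 m.
v = −0.015·232·0.95372·[1 + 0.015·0.30071/0.057033] = -3.5811 m/s.
|v| = 3.5811 m/s = 3581.1 mm/s.

3580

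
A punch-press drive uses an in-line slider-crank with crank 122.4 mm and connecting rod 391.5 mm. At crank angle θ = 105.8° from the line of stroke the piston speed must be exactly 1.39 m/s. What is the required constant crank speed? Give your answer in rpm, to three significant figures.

124

For an in-line slider-crank, |v_piston| = rω|sinθ|·[1 + r cosθ/√(L² − r² sin²θ)].
With r = 0.1224 m, L = 0.3915 m, θ = 105.8°: the bracketed kinematic factor |dx/dθ| = 0.10726 m.
ω = v/|dx/dθ| = 1.39/0.10726 = 12.959 rad/s.
N = 60ω/(2π) = 123.75 rpm.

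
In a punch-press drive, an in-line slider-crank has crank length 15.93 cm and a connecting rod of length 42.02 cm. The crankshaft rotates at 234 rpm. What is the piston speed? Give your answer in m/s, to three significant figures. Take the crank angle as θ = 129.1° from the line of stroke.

2.27

ω = 2π·234/60 = 24.5 rad/s
For an in-line slider-crank, x = r cosθ + √(L² − r² sin²θ), so v = −rω sinθ·[1 + r cosθ/√(L² − r² sin²θ)].
With r = 0.1593 m, L = 0.4202 m, θ = 129.1°: √(L² − r² sin²θ) = 0.4016 m.
v = −0.1593·24.5·0.77605·[1 + 0.1593·-0.63068/0.4016] = -2.2715 m/s.
|v| = 2.2715 m/s.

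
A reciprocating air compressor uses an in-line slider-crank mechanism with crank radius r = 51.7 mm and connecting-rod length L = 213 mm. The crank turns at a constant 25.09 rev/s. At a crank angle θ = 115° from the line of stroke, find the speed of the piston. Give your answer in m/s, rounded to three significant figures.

ω = 2π·25.1 = 157.6 rad/s
For an in-line slider-crank, x = r cosθ + √(L² − r² sin²θ), so v = −rω sinθ·[1 + r cosθ/√(L² − r² sin²θ)].
With r = 0.0517 m, L = 0.213 m, θ = 115°: √(L² − r² sin²θ) = 0.20778 m.
v = −0.0517·157.6·0.90631·[1 + 0.0517·-0.42262/0.20778] = -6.6099 m/s.
|v| = 6.6099 m/s.

6.61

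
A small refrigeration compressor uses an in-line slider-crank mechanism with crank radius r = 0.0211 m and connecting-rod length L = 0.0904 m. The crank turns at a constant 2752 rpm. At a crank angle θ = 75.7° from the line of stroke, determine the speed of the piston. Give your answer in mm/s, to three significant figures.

ω = 2π·2752/60 = 288.2 rad/s
For an in-line slider-crank, x = r cosθ + √(L² − r² sin²θ), so v = −rω sinθ·[1 + r cosθ/√(L² − r² sin²θ)].
With r = 0.0211 m, L = 0.0904 m, θ = 75.7°: √(L² − r² sin²θ) = 0.088057 m.
v = −0.0211·288.2·0.96902·[1 + 0.0211·0.24700/0.088057] = -6.2411 m/s.
|v| = 6.2411 m/s = 6241.1 mm/s.

6240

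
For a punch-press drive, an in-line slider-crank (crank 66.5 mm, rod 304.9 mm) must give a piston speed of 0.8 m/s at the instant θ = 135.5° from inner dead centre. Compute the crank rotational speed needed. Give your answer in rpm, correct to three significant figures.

195

For an in-line slider-crank, |v_piston| = rω|sinθ|·[1 + r cosθ/√(L² − r² sin²θ)].
With r = 0.0665 m, L = 0.3049 m, θ = 135.5°: the bracketed kinematic factor |dx/dθ| = 0.039273 m.
ω = v/|dx/dθ| = 0.8/0.039273 = 20.37 rad/s.
N = 60ω/(2π) = 194.52 rpm.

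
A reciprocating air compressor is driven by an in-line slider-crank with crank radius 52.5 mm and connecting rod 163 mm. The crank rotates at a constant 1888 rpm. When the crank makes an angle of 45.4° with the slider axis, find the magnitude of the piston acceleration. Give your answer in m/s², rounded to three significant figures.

1450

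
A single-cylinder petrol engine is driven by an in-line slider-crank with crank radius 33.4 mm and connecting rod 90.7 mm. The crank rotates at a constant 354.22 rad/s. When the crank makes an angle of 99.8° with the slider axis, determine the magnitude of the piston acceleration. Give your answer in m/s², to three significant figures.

ω = 354.2 rad/s
x(θ) = r cosθ + √(L² − r² sin²θ); with ω constant, a = ω²·d²x/dθ².
d²x/dθ² = −r cosθ − r²(cos2θ)/√u − r⁴ sin²2θ/(4u^{3/2}),  u = L² − r² sin²θ = 0.00714325 m².
Substituting r = 0.0334 m, L = 0.0907 m, θ = 99.8°: d²x/dθ² = +0.018061 m.
a = ω²·d²x/dθ² = (354.2)²·(+0.018061) = +2266.2 m/s²;  |a| = 2266.2 m/s².

2270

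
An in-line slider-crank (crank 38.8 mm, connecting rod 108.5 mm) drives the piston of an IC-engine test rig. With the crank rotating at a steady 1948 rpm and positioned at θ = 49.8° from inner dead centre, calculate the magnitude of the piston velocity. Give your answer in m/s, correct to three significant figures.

ω = 2π·1948/60 = 204 rad/s
For an in-line slider-crank, x = r cosθ + √(L² − r² sin²θ), so v = −rω sinθ·[1 + r cosθ/√(L² − r² sin²θ)].
With r = 0.0388 m, L = 0.1085 m, θ = 49.8°: √(L² − r² sin²θ) = 0.10437 m.
v = −0.0388·204·0.76380·[1 + 0.0388·0.64546/0.10437] = -7.496 m/s.
|v| = 7.496 m/s.

7.50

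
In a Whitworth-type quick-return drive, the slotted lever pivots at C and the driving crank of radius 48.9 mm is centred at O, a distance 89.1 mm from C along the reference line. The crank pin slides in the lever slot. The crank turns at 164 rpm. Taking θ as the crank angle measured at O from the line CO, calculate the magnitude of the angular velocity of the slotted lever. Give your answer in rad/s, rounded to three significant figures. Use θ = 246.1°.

1.58

ω = 17.17 rad/s (from 164 rpm).
Crank pin A relative to C: A = (d + r cosθ, r sinθ); lever angle φ = atan2(r sinθ, d + r cosθ).
Differentiating tanφ: φ̇ = rω(d cosθ + r)/(d² + r² + 2dr cosθ).
d² + r² + 2dr cosθ = |CA|² = 0.00679962 m²;  d cosθ + r = +0.012802 m.
|ω_lever| = |0.0489·17.17·+0.012802| / 0.00679962 = 1.5811 rad/s.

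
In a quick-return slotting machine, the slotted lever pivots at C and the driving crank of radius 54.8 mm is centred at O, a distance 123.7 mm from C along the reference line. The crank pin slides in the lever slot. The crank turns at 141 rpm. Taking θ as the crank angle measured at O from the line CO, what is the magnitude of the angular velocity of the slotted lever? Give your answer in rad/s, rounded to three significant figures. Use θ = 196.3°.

ω = 14.77 rad/s (from 141 rpm).
Crank pin A relative to C: A = (d + r cosθ, r sinθ); lever angle φ = atan2(r sinθ, d + r cosθ).
Differentiating tanφ: φ̇ = rω(d cosθ + r)/(d² + r² + 2dr cosθ).
d² + r² + 2dr cosθ = |CA|² = 0.00529215 m²;  d cosθ + r = -0.063928 m.
|ω_lever| = |0.0548·14.77·-0.063928| / 0.00529215 = 9.7743 rad/s.

9.77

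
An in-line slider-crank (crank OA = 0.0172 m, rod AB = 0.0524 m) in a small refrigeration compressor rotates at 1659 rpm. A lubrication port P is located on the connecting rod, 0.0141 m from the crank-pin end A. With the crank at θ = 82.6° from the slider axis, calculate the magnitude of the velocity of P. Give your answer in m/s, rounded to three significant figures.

ω = 173.7 rad/s.  Crank-pin speed |V_A| = rω = 2.9882 m/s, perpendicular to OA.
Rod angle: sinφ = −(r/L) sinθ ⇒ φ = -18.996°; ω_rod = −rω cosθ/√(L²−r²sin²θ) = -7.7677 rad/s.
V_P = V_A + ω_rod × AP, with AP = 0.0141 m along the rod.
Components: V_Px = −rω sinθ − a·ω_rod·sinφ = -2.9989 m/s;  V_Py = rω cosθ + a·ω_rod·cosφ = +0.2813 m/s.
|V_P| = √(V_Px² + V_Py²) = 3.0121 m/s.

3.01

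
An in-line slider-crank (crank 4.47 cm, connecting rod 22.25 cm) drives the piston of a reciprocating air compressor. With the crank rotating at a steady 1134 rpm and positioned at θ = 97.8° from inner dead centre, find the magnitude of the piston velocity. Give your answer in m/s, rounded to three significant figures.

ω = 2π·1134/60 = 118.8 rad/s
For an in-line slider-crank, x = r cosθ + √(L² − r² sin²θ), so v = −rω sinθ·[1 + r cosθ/√(L² − r² sin²θ)].
With r = 0.0447 m, L = 0.2225 m, θ = 97.8°: √(L² − r² sin²θ) = 0.21805 m.
v = −0.0447·118.8·0.99075·[1 + 0.0447·-0.13572/0.21805] = -5.1128 m/s.
|v| = 5.1128 m/s.

5.11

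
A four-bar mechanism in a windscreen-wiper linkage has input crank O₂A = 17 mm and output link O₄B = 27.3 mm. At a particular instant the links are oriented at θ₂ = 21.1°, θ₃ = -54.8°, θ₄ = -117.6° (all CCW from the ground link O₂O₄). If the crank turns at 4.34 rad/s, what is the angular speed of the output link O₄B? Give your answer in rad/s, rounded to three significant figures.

ω₂ = 4.34 rad/s
Differentiating the loop-closure r₂e^{iθ₂}+r₃e^{iθ₃}=r₁+r₄e^{iθ₄} gives r₂ω₂e^{iθ₂}+r₃ω₃e^{iθ₃}=r₄ω₄e^{iθ₄}.
Eliminating the other unknown: ω₄ = r₂ω₂ sin(θ₂−θ₃) / [r₄ sin(θ₄−θ₃)].
Numerator sine = +0.96987; denominator sine = -0.88942.
Result = 0.017·4.34·(+0.96987) / (0.0273·(-0.88942)) = -2.947 rad/s; magnitude 2.947 rad/s.

2.95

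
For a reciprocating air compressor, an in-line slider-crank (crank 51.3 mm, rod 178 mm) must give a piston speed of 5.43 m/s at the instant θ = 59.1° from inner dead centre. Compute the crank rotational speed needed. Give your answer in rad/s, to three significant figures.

For an in-line slider-crank, |v_piston| = rω|sinθ|·[1 + r cosθ/√(L² − r² sin²θ)].
With r = 0.0513 m, L = 0.178 m, θ = 59.1°: the bracketed kinematic factor |dx/dθ| = 0.050743 m.
ω = v/|dx/dθ| = 5.43/0.050743 = 107.01 rad/s.

107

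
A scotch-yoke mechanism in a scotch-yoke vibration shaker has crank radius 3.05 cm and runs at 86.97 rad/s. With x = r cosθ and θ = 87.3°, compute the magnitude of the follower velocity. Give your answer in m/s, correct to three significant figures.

ω = 86.97 rad/s
x = r cosθ ⇒ ẋ = −rω sinθ.
|v| = rω|sinθ| = 0.0305·86.97·|sin 87.3°| = 2.6496 m/s.

2.65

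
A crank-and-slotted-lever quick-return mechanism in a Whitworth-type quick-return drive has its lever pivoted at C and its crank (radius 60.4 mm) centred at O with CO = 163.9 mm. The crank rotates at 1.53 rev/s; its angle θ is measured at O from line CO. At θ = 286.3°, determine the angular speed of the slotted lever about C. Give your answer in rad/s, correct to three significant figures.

ω = 9.613 rad/s (from 1.53 rev/s).
Crank pin A relative to C: A = (d + r cosθ, r sinθ); lever angle φ = atan2(r sinθ, d + r cosθ).
Differentiating tanφ: φ̇ = rω(d cosθ + r)/(d² + r² + 2dr cosθ).
d² + r² + 2dr cosθ = |CA|² = 0.0360683 m²;  d cosθ + r = +0.1064 m.
|ω_lever| = |0.0604·9.613·+0.1064| / 0.0360683 = 1.7129 rad/s.

1.71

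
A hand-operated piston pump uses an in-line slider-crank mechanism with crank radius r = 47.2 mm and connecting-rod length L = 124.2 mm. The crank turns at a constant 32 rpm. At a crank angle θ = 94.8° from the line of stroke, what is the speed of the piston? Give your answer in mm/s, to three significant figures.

ω = 2π·32/60 = 3.351 rad/s
For an in-line slider-crank, x = r cosθ + √(L² − r² sin²θ), so v = −rω sinθ·[1 + r cosθ/√(L² − r² sin²θ)].
With r = 0.0472 m, L = 0.1242 m, θ = 94.8°: √(L² − r² sin²θ) = 0.11495 m.
v = −0.0472·3.351·0.99649·[1 + 0.0472·-0.08368/0.11495] = -0.1522 m/s.
|v| = 0.1522 m/s = 152.2 mm/s.

152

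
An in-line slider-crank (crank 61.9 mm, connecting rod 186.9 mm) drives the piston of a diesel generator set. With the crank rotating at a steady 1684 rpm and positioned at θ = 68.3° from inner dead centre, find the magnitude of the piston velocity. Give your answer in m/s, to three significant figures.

11.4

ω = 2π·1684/60 = 176.3 rad/s
For an in-line slider-crank, x = r cosθ + √(L² − r² sin²θ), so v = −rω sinθ·[1 + r cosθ/√(L² − r² sin²θ)].
With r = 0.0619 m, L = 0.1869 m, θ = 68.3°: √(L² − r² sin²θ) = 0.17783 m.
v = −0.0619·176.3·0.92913·[1 + 0.0619·0.36975/0.17783] = -11.448 m/s.
|v| = 11.448 m/s.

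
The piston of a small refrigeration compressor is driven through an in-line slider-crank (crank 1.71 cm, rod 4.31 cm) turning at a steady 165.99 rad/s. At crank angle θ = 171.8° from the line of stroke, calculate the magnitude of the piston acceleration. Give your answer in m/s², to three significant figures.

ω = 166 rad/s
x(θ) = r cosθ + √(L² − r² sin²θ); with ω constant, a = ω²·d²x/dθ².
d²x/dθ² = −r cosθ − r²(cos2θ)/√u − r⁴ sin²2θ/(4u^{3/2}),  u = L² − r² sin²θ = 0.00185166 m².
Substituting r = 0.0171 m, L = 0.0431 m, θ = 171.8°: d²x/dθ² = +0.010385 m.
a = ω²·d²x/dθ² = (166)²·(+0.010385) = +286.13 m/s²;  |a| = 286.13 m/s².

286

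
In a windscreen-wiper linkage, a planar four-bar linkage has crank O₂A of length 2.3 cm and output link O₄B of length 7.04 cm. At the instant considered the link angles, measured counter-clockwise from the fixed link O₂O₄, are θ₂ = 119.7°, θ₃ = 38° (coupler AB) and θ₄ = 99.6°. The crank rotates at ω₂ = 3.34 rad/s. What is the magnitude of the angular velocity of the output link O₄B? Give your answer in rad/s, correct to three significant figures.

1.23

ω₂ = 3.34 rad/s
Differentiating the loop-closure r₂e^{iθ₂}+r₃e^{iθ₃}=r₁+r₄e^{iθ₄} gives r₂ω₂e^{iθ₂}+r₃ω₃e^{iθ₃}=r₄ω₄e^{iθ₄}.
Eliminating the other unknown: ω₄ = r₂ω₂ sin(θ₂−θ₃) / [r₄ sin(θ₄−θ₃)].
Numerator sine = +0.98953; denominator sine = +0.87965.
Result = 0.023·3.34·(+0.98953) / (0.0704·(+0.87965)) = +1.2275 rad/s; magnitude 1.2275 rad/s.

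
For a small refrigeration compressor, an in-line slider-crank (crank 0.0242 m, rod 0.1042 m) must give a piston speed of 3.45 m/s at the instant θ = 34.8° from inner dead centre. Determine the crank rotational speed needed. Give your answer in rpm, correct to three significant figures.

2000

For an in-line slider-crank, |v_piston| = rω|sinθ|·[1 + r cosθ/√(L² − r² sin²θ)].
With r = 0.0242 m, L = 0.1042 m, θ = 34.8°: the bracketed kinematic factor |dx/dθ| = 0.016469 m.
ω = v/|dx/dθ| = 3.45/0.016469 = 209.49 rad/s.
N = 60ω/(2π) = 2000.5 rpm.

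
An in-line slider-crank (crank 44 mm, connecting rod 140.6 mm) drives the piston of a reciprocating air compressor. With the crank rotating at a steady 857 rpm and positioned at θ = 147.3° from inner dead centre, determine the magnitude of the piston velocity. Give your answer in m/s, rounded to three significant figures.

1.56

ω = 2π·857/60 = 89.74 rad/s
For an in-line slider-crank, x = r cosθ + √(L² − r² sin²θ), so v = −rω sinθ·[1 + r cosθ/√(L² − r² sin²θ)].
With r = 0.044 m, L = 0.1406 m, θ = 147.3°: √(L² − r² sin²θ) = 0.13858 m.
v = −0.044·89.74·0.54024·[1 + 0.044·-0.84151/0.13858] = -1.5633 m/s.
|v| = 1.5633 m/s.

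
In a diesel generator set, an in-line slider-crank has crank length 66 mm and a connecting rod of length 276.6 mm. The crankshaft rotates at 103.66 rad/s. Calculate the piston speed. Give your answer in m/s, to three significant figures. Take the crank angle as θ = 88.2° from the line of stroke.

6.89

ω = 103.7 rad/s
For an in-line slider-crank, x = r cosθ + √(L² − r² sin²θ), so v = −rω sinθ·[1 + r cosθ/√(L² − r² sin²θ)].
With r = 0.066 m, L = 0.2766 m, θ = 88.2°: √(L² − r² sin²θ) = 0.26862 m.
v = −0.066·103.7·0.99951·[1 + 0.066·0.03141/0.26862] = -6.891 m/s.
|v| = 6.891 m/s.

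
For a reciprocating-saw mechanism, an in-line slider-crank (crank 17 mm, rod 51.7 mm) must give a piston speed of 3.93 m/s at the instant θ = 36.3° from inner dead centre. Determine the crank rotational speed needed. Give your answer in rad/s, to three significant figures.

For an in-line slider-crank, |v_piston| = rω|sinθ|·[1 + r cosθ/√(L² − r² sin²θ)].
With r = 0.017 m, L = 0.0517 m, θ = 36.3°: the bracketed kinematic factor |dx/dθ| = 0.012783 m.
ω = v/|dx/dθ| = 3.93/0.012783 = 307.43 rad/s.

307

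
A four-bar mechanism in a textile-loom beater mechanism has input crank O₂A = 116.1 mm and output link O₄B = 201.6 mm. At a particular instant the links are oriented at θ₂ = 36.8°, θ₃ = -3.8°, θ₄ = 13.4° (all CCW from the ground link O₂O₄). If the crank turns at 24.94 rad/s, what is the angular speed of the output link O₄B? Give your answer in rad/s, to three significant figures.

31.6

ω₂ = 24.94 rad/s
Differentiating the loop-closure r₂e^{iθ₂}+r₃e^{iθ₃}=r₁+r₄e^{iθ₄} gives r₂ω₂e^{iθ₂}+r₃ω₃e^{iθ₃}=r₄ω₄e^{iθ₄}.
Eliminating the other unknown: ω₄ = r₂ω₂ sin(θ₂−θ₃) / [r₄ sin(θ₄−θ₃)].
Numerator sine = +0.65077; denominator sine = +0.29571.
Result = 0.1161·24.94·(+0.65077) / (0.2016·(+0.29571)) = +31.609 rad/s; magnitude 31.609 rad/s.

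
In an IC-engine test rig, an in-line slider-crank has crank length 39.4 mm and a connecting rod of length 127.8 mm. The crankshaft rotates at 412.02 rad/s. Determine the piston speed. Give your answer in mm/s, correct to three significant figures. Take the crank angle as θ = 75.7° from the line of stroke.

ω = 412 rad/s
For an in-line slider-crank, x = r cosθ + √(L² − r² sin²θ), so v = −rω sinθ·[1 + r cosθ/√(L² − r² sin²θ)].
With r = 0.0394 m, L = 0.1278 m, θ = 75.7°: √(L² − r² sin²θ) = 0.12196 m.
v = −0.0394·412·0.96902·[1 + 0.0394·0.24700/0.12196] = -16.986 m/s.
|v| = 16.986 m/s = 16986 mm/s.

17000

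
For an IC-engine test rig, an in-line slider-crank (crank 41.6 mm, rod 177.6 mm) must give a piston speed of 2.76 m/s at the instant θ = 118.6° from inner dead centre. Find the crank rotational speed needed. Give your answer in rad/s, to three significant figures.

For an in-line slider-crank, |v_piston| = rω|sinθ|·[1 + r cosθ/√(L² − r² sin²θ)].
With r = 0.0416 m, L = 0.1776 m, θ = 118.6°: the bracketed kinematic factor |dx/dθ| = 0.032339 m.
ω = v/|dx/dθ| = 2.76/0.032339 = 85.345 rad/s.

85.3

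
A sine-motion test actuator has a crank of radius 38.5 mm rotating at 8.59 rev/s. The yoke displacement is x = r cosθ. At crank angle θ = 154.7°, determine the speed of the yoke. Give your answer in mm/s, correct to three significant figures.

ω = 53.97 rad/s (from 8.59 rev/s).
x = r cosθ ⇒ ẋ = −rω sinθ.
|v| = rω|sinθ| = 0.0385·53.97·|sin 154.7°| = 0.88803 m/s = 888.03 mm/s.

888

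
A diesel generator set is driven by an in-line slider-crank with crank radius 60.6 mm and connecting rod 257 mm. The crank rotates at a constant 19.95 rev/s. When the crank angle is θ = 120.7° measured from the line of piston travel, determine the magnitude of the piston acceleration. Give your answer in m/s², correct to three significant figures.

ω = 2π·19.9 = 125.3 rad/s
x(θ) = r cosθ + √(L² − r² sin²θ); with ω constant, a = ω²·d²x/dθ².
d²x/dθ² = −r cosθ − r²(cos2θ)/√u − r⁴ sin²2θ/(4u^{3/2}),  u = L² − r² sin²θ = 0.0633339 m².
Substituting r = 0.0606 m, L = 0.257 m, θ = 120.7°: d²x/dθ² = +0.037761 m.
a = ω²·d²x/dθ² = (125.3)²·(+0.037761) = +593.32 m/s²;  |a| = 593.32 m/s².

593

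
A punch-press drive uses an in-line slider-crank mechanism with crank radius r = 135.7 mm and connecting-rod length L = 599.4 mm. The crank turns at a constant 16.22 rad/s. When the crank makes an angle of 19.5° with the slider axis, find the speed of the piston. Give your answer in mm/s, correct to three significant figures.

892

ω = 16.22 rad/s
For an in-line slider-crank, x = r cosθ + √(L² − r² sin²θ), so v = −rω sinθ·[1 + r cosθ/√(L² − r² sin²θ)].
With r = 0.1357 m, L = 0.5994 m, θ = 19.5°: √(L² − r² sin²θ) = 0.59769 m.
v = −0.1357·16.22·0.33381·[1 + 0.1357·0.94264/0.59769] = -0.89197 m/s.
|v| = 0.89197 m/s = 891.97 mm/s.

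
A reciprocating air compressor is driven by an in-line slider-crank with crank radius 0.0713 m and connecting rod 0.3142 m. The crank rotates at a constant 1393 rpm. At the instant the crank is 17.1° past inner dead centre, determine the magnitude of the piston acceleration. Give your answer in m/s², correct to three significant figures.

ω = 2π·1393/60 = 145.9 rad/s
x(θ) = r cosθ + √(L² − r² sin²θ); with ω constant, a = ω²·d²x/dθ².
d²x/dθ² = −r cosθ − r²(cos2θ)/√u − r⁴ sin²2θ/(4u^{3/2}),  u = L² − r² sin²θ = 0.0982821 m².
Substituting r = 0.0713 m, L = 0.3142 m, θ = 17.1°: d²x/dθ² = -0.081626 m.
a = ω²·d²x/dθ² = (145.9)²·(-0.081626) = -1737 m/s²;  |a| = 1737 m/s².

1740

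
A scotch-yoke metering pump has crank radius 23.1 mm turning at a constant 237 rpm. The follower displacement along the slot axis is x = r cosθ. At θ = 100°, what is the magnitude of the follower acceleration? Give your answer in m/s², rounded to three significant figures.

2.47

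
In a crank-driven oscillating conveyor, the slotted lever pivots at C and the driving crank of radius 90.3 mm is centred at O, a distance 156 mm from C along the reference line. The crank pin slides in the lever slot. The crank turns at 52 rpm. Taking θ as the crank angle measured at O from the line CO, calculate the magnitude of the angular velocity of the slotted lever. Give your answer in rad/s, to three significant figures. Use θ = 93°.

ω = 5.445 rad/s (from 52 rpm).
Crank pin A relative to C: A = (d + r cosθ, r sinθ); lever angle φ = atan2(r sinθ, d + r cosθ).
Differentiating tanφ: φ̇ = rω(d cosθ + r)/(d² + r² + 2dr cosθ).
d² + r² + 2dr cosθ = |CA|² = 0.0310156 m²;  d cosθ + r = +0.082136 m.
|ω_lever| = |0.0903·5.445·+0.082136| / 0.0310156 = 1.3022 rad/s.

1.30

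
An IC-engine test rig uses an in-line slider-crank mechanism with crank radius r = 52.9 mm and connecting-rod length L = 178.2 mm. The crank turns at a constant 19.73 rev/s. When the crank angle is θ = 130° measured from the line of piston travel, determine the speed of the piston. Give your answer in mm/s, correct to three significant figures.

4040

ω = 2π·19.7 = 124 rad/s
For an in-line slider-crank, x = r cosθ + √(L² − r² sin²θ), so v = −rω sinθ·[1 + r cosθ/√(L² − r² sin²θ)].
With r = 0.0529 m, L = 0.1782 m, θ = 130°: √(L² − r² sin²θ) = 0.17353 m.
v = −0.0529·124·0.76604·[1 + 0.0529·-0.64279/0.17353] = -4.0392 m/s.
|v| = 4.0392 m/s = 4039.2 mm/s.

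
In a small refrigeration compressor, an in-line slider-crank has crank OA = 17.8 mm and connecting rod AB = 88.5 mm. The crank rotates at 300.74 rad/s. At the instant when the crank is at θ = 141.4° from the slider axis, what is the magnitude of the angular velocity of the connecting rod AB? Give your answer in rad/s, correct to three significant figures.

47.6

ω = 300.7 rad/s
The rod makes angle φ with the slider axis where L sinφ = r sinθ; differentiating, L cosφ·φ̇ = r ω cosθ.
L cosφ = √(L² − r² sin²θ) = 0.0878 m.
|ω_rod| = r ω |cosθ| / √(L² − r² sin²θ) = 0.0178·300.7·0.78152/0.0878 = 47.649 rad/s.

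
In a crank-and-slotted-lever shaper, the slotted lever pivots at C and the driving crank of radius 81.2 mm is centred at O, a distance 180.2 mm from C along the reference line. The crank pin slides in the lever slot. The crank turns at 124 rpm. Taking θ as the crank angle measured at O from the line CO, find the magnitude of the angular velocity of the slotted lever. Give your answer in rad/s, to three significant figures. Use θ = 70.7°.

ω = 12.99 rad/s (from 124 rpm).
Crank pin A relative to C: A = (d + r cosθ, r sinθ); lever angle φ = atan2(r sinθ, d + r cosθ).
Differentiating tanφ: φ̇ = rω(d cosθ + r)/(d² + r² + 2dr cosθ).
d² + r² + 2dr cosθ = |CA|² = 0.0487378 m²;  d cosθ + r = +0.14076 m.
|ω_lever| = |0.0812·12.99·+0.14076| / 0.0487378 = 3.0452 rad/s.

3.05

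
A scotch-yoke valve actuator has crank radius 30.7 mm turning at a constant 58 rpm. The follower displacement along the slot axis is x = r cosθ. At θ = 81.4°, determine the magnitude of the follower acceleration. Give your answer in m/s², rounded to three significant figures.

0.169

ω = 6.074 rad/s (from 58 rpm).
x = r cosθ ⇒ ẍ = −rω² cosθ (ω constant).
|a| = rω²|cosθ| = 0.0307·(6.074)²·|cos 81.4°| = 0.16935 m/s².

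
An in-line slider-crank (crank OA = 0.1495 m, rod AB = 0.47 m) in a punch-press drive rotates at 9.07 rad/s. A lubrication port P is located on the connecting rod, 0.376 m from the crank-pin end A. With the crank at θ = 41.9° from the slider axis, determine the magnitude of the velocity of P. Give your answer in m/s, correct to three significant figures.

ω = 9.07 rad/s.  Crank-pin speed |V_A| = rω = 1.356 m/s, perpendicular to OA.
Rod angle: sinφ = −(r/L) sinθ ⇒ φ = -12.265°; ω_rod = −rω cosθ/√(L²−r²sin²θ) = -2.1975 rad/s.
V_P = V_A + ω_rod × AP, with AP = 0.376 m along the rod.
Components: V_Px = −rω sinθ − a·ω_rod·sinφ = -1.0811 m/s;  V_Py = rω cosθ + a·ω_rod·cosφ = +0.20185 m/s.
|V_P| = √(V_Px² + V_Py²) = 1.0998 m/s.

1.10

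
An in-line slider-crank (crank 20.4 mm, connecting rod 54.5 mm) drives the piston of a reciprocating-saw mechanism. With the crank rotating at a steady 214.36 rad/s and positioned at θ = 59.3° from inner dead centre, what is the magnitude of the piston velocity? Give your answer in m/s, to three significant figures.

ω = 214.4 rad/s
For an in-line slider-crank, x = r cosθ + √(L² − r² sin²θ), so v = −rω sinθ·[1 + r cosθ/√(L² − r² sin²θ)].
With r = 0.0204 m, L = 0.0545 m, θ = 59.3°: √(L² − r² sin²θ) = 0.0516 m.
v = −0.0204·214.4·0.85985·[1 + 0.0204·0.51054/0.0516] = -4.519 m/s.
|v| = 4.519 m/s.

4.52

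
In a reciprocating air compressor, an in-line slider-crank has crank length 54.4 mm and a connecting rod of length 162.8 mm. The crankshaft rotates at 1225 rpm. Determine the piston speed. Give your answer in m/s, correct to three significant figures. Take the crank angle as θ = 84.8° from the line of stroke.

ω = 2π·1225/60 = 128.3 rad/s
For an in-line slider-crank, x = r cosθ + √(L² − r² sin²θ), so v = −rω sinθ·[1 + r cosθ/√(L² − r² sin²θ)].
With r = 0.0544 m, L = 0.1628 m, θ = 84.8°: √(L² − r² sin²θ) = 0.15352 m.
v = −0.0544·128.3·0.99588·[1 + 0.0544·0.09063/0.15352] = -7.173 m/s.
|v| = 7.173 m/s.

7.17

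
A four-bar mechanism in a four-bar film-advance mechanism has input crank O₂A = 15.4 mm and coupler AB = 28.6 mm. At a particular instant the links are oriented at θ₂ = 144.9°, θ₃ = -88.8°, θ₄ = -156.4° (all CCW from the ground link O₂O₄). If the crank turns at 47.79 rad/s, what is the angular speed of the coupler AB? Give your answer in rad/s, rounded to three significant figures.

23.8

ω₂ = 47.79 rad/s
Differentiating the loop-closure r₂e^{iθ₂}+r₃e^{iθ₃}=r₁+r₄e^{iθ₄} gives r₂ω₂e^{iθ₂}+r₃ω₃e^{iθ₃}=r₄ω₄e^{iθ₄}.
Eliminating the other unknown: ω₃ = r₂ω₂ sin(θ₄−θ₂) / [r₃ sin(θ₃−θ₄)].
Numerator sine = +0.85446; denominator sine = +0.92455.
Result = 0.0154·47.79·(+0.85446) / (0.0286·(+0.92455)) = +23.782 rad/s; magnitude 23.782 rad/s.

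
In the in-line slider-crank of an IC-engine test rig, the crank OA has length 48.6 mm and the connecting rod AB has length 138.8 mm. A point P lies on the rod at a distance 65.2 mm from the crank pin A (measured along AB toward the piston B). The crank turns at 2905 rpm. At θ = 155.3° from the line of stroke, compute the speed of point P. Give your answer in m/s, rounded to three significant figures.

8.85

ω = 304.2 rad/s.  Crank-pin speed |V_A| = rω = 14.785 m/s, perpendicular to OA.
Rod angle: sinφ = −(r/L) sinθ ⇒ φ = -8.413°; ω_rod = −rω cosθ/√(L²−r²sin²θ) = +97.825 rad/s.
V_P = V_A + ω_rod × AP, with AP = 0.0652 m along the rod.
Components: V_Px = −rω sinθ − a·ω_rod·sinφ = -5.2448 m/s;  V_Py = rω cosθ + a·ω_rod·cosφ = -7.1224 m/s.
|V_P| = √(V_Px² + V_Py²) = 8.8452 m/s.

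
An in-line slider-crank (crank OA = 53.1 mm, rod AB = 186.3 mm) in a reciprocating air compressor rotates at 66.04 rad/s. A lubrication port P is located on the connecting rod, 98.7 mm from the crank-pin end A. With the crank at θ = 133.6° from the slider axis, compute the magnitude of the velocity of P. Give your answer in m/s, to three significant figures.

ω = 66.04 rad/s.  Crank-pin speed |V_A| = rω = 3.5067 m/s, perpendicular to OA.
Rod angle: sinφ = −(r/L) sinθ ⇒ φ = -11.912°; ω_rod = −rω cosθ/√(L²−r²sin²θ) = +13.266 rad/s.
V_P = V_A + ω_rod × AP, with AP = 0.0987 m along the rod.
Components: V_Px = −rω sinθ − a·ω_rod·sinφ = -2.2692 m/s;  V_Py = rω cosθ + a·ω_rod·cosφ = -1.1371 m/s.
|V_P| = √(V_Px² + V_Py²) = 2.5382 m/s.

2.54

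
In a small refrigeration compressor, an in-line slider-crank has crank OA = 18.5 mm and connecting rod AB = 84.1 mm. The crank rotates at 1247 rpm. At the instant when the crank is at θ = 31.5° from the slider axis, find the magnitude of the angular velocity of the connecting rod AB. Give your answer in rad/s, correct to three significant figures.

24.7

ω = 130.6 rad/s (converted from 1247 rpm).
The rod makes angle φ with the slider axis where L sinφ = r sinθ; differentiating, L cosφ·φ̇ = r ω cosθ.
L cosφ = √(L² − r² sin²θ) = 0.083543 m.
|ω_rod| = r ω |cosθ| / √(L² − r² sin²θ) = 0.0185·130.6·0.85264/0.083543 = 24.656 rad/s.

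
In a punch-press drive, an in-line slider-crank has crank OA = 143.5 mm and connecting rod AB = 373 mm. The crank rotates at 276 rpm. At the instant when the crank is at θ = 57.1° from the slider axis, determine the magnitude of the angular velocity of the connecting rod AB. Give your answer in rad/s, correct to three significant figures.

ω = 28.9 rad/s (converted from 276 rpm).
The rod makes angle φ with the slider axis where L sinφ = r sinθ; differentiating, L cosφ·φ̇ = r ω cosθ.
L cosφ = √(L² − r² sin²θ) = 0.353 m.
|ω_rod| = r ω |cosθ| / √(L² − r² sin²θ) = 0.1435·28.9·0.54317/0.353 = 6.3819 rad/s.

6.38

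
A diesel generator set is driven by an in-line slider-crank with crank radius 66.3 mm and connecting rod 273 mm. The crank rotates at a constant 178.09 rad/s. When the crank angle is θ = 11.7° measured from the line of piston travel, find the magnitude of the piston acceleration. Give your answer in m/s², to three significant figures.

ω = 178.1 rad/s
x(θ) = r cosθ + √(L² − r² sin²θ); with ω constant, a = ω²·d²x/dθ².
d²x/dθ² = −r cosθ − r²(cos2θ)/√u − r⁴ sin²2θ/(4u^{3/2}),  u = L² − r² sin²θ = 0.0743482 m².
Substituting r = 0.0663 m, L = 0.273 m, θ = 11.7°: d²x/dθ² = -0.079755 m.
a = ω²·d²x/dθ² = (178.1)²·(-0.079755) = -2529.5 m/s²;  |a| = 2529.5 m/s².

2530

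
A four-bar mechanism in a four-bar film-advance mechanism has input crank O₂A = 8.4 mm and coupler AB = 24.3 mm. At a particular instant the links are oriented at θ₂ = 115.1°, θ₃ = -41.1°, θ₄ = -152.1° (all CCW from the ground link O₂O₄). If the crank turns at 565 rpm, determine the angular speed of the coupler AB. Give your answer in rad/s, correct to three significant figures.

ω₂ = 59.17 rad/s (from 565 rpm).
Differentiating the loop-closure r₂e^{iθ₂}+r₃e^{iθ₃}=r₁+r₄e^{iθ₄} gives r₂ω₂e^{iθ₂}+r₃ω₃e^{iθ₃}=r₄ω₄e^{iθ₄}.
Eliminating the other unknown: ω₃ = r₂ω₂ sin(θ₄−θ₂) / [r₃ sin(θ₃−θ₄)].
Numerator sine = +0.99881; denominator sine = +0.93358.
Result = 0.0084·59.17·(+0.99881) / (0.0243·(+0.93358)) = +21.882 rad/s; magnitude 21.882 rad/s.

21.9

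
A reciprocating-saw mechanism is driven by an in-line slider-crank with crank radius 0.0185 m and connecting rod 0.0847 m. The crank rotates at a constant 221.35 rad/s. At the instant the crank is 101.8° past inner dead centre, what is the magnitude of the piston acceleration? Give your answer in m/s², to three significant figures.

371

ω = 221.3 rad/s
x(θ) = r cosθ + √(L² − r² sin²θ); with ω constant, a = ω²·d²x/dθ².
d²x/dθ² = −r cosθ − r²(cos2θ)/√u − r⁴ sin²2θ/(4u^{3/2}),  u = L² − r² sin²θ = 0.00684615 m².
Substituting r = 0.0185 m, L = 0.0847 m, θ = 101.8°: d²x/dθ² = +0.0075653 m.
a = ω²·d²x/dθ² = (221.3)²·(+0.0075653) = +370.67 m/s²;  |a| = 370.67 m/s².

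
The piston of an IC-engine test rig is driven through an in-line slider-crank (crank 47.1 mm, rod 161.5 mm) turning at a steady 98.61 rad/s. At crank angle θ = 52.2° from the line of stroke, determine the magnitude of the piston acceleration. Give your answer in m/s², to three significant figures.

249

ω = 98.61 rad/s
x(θ) = r cosθ + √(L² − r² sin²θ); with ω constant, a = ω²·d²x/dθ².
d²x/dθ² = −r cosθ − r²(cos2θ)/√u − r⁴ sin²2θ/(4u^{3/2}),  u = L² − r² sin²θ = 0.0246972 m².
Substituting r = 0.0471 m, L = 0.1615 m, θ = 52.2°: d²x/dθ² = -0.025655 m.
a = ω²·d²x/dθ² = (98.61)²·(-0.025655) = -249.47 m/s²;  |a| = 249.47 m/s².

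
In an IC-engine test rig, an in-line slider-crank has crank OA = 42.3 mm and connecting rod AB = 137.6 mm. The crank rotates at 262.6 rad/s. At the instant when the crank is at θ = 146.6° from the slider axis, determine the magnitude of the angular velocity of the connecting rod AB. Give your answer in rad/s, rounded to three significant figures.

ω = 262.6 rad/s
The rod makes angle φ with the slider axis where L sinφ = r sinθ; differentiating, L cosφ·φ̇ = r ω cosθ.
L cosφ = √(L² − r² sin²θ) = 0.13562 m.
|ω_rod| = r ω |cosθ| / √(L² − r² sin²θ) = 0.0423·262.6·0.83485/0.13562 = 68.381 rad/s.

68.4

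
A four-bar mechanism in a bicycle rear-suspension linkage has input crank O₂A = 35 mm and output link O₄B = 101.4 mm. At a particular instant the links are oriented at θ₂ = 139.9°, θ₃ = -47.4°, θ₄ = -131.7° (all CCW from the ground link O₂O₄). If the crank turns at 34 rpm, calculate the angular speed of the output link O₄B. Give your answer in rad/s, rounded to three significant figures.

ω₂ = 3.56 rad/s (from 34 rpm).
Differentiating the loop-closure r₂e^{iθ₂}+r₃e^{iθ₃}=r₁+r₄e^{iθ₄} gives r₂ω₂e^{iθ₂}+r₃ω₃e^{iθ₃}=r₄ω₄e^{iθ₄}.
Eliminating the other unknown: ω₄ = r₂ω₂ sin(θ₂−θ₃) / [r₄ sin(θ₄−θ₃)].
Numerator sine = -0.12706; denominator sine = -0.99506.
Result = 0.035·3.56·(-0.12706) / (0.1014·(-0.99506)) = +0.15693 rad/s; magnitude 0.15693 rad/s.

0.157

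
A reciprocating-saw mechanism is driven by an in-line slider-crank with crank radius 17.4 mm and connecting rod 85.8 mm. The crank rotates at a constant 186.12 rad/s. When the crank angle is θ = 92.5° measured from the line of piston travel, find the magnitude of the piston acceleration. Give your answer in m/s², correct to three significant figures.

ω = 186.1 rad/s
x(θ) = r cosθ + √(L² − r² sin²θ); with ω constant, a = ω²·d²x/dθ².
d²x/dθ² = −r cosθ − r²(cos2θ)/√u − r⁴ sin²2θ/(4u^{3/2}),  u = L² − r² sin²θ = 0.00705946 m².
Substituting r = 0.0174 m, L = 0.0858 m, θ = 92.5°: d²x/dθ² = +0.0043484 m.
a = ω²·d²x/dθ² = (186.1)²·(+0.0043484) = +150.63 m/s²;  |a| = 150.63 m/s².

151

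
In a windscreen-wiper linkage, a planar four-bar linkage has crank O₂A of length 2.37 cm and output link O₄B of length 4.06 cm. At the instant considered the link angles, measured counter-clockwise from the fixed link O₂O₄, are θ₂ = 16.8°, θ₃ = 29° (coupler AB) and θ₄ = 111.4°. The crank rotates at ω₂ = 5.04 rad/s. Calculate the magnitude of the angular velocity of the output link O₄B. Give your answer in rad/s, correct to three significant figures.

ω₂ = 5.04 rad/s
Differentiating the loop-closure r₂e^{iθ₂}+r₃e^{iθ₃}=r₁+r₄e^{iθ₄} gives r₂ω₂e^{iθ₂}+r₃ω₃e^{iθ₃}=r₄ω₄e^{iθ₄}.
Eliminating the other unknown: ω₄ = r₂ω₂ sin(θ₂−θ₃) / [r₄ sin(θ₄−θ₃)].
Numerator sine = -0.21132; denominator sine = +0.99122.
Result = 0.0237·5.04·(-0.21132) / (0.0406·(+0.99122)) = -0.62724 rad/s; magnitude 0.62724 rad/s.

0.627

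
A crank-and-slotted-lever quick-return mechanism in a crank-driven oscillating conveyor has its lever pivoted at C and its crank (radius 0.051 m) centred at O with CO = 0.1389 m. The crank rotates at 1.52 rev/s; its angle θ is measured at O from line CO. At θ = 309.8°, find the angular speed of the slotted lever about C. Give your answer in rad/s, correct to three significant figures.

2.20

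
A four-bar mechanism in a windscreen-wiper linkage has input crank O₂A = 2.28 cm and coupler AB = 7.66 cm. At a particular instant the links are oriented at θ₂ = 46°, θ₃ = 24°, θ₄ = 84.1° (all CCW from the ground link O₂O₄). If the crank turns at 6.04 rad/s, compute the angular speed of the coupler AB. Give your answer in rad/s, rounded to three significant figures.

1.28

ω₂ = 6.04 rad/s
Differentiating the loop-closure r₂e^{iθ₂}+r₃e^{iθ₃}=r₁+r₄e^{iθ₄} gives r₂ω₂e^{iθ₂}+r₃ω₃e^{iθ₃}=r₄ω₄e^{iθ₄}.
Eliminating the other unknown: ω₃ = r₂ω₂ sin(θ₄−θ₂) / [r₃ sin(θ₃−θ₄)].
Numerator sine = +0.61704; denominator sine = -0.86690.
Result = 0.0228·6.04·(+0.61704) / (0.0766·(-0.86690)) = -1.2796 rad/s; magnitude 1.2796 rad/s.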